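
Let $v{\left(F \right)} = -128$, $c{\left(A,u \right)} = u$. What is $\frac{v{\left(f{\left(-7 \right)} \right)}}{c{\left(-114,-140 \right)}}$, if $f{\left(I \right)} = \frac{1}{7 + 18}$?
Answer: $\frac{32}{35} \approx 0.91429$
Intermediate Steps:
$f{\left(I \right)} = \frac{1}{25}$
$\frac{v{\left(f{\left(-7 \right)} \right)}}{c{\left(-114,-140 \right)}} = - \frac{128}{-140} = \left(-128\right) \left(- \frac{1}{140}\right) = \frac{32}{35}$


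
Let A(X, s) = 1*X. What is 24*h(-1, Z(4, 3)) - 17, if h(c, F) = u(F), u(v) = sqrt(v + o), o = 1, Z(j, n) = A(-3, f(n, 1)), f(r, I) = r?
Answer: -17 + 24*I*sqrt(2) ≈ -17.0 + 33.941*I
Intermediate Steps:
A(X, s) = X
Z(j, n) = -3
u(v) = sqrt(1 + v) (u(v) = sqrt(v + 1) = sqrt(1 + v))
h(c, F) = sqrt(1 + F)
24*h(-1, Z(4, 3)) - 17 = 24*sqrt(1 - 3) - 17 = 24*sqrt(-2) - 17 = 24*(I*sqrt(2)) - 17 = 24*I*sqrt(2) - 17 = -17 + 24*I*sqrt(2)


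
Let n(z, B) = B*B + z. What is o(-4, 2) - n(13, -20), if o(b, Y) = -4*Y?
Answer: -421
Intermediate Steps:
n(z, B) = z + B² (n(z, B) = B² + z = z + B²)
o(-4, 2) - n(13, -20) = -4*2 - (13 + (-20)²) = -8 - (13 + 400) = -8 - 1*413 = -8 - 413 = -421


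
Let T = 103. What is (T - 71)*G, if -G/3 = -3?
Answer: 288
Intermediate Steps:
G = 9 (G = -3*(-3) = 9)
(T - 71)*G = (103 - 71)*9 = 32*9 = 288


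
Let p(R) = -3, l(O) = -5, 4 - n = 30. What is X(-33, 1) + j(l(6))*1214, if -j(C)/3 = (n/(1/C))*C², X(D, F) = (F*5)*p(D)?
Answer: -11836515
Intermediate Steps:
n = -26 (n = 4 - 1*30 = 4 - 30 = -26)
X(D, F) = -15*F (X(D, F) = (F*5)*(-3) = (5*F)*(-3) = -15*F)
j(C) = 78*C³ (j(C) = -3*(-26*C)*C² = -(-78)*C³ = 78*C³)
X(-33, 1) + j(l(6))*1214 = -15*1 + (78*(-5)³)*1214 = -15 + (78*(-125))*1214 = -15 - 9750*1214 = -15 - 11836500 = -11836515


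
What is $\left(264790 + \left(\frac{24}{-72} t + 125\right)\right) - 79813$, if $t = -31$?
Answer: $\frac{555337}{3} \approx 1.8511 \cdot 10^{5}$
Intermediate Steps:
$\left(264790 + \left(\frac{24}{-72} t + 125\right)\right) - 79813 = \left(264790 + \left(\frac{24}{-72} \left(-31\right) + 125\right)\right) - 79813 = \left(264790 + \left(24 \left(- \frac{1}{72}\right) \left(-31\right) + 125\right)\right) - 79813 = \left(264790 + \left(\left(- \frac{1}{3}\right) \left(-31\right) + 125\right)\right) - 79813 = \left(264790 + \left(\frac{31}{3} + 125\right)\right) - 79813 = \left(264790 + \frac{406}{3}\right) - 79813 = \frac{794776}{3} - 79813 = \frac{555337}{3}$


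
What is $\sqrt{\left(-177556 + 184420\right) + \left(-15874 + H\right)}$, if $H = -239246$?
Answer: $24 i \sqrt{431} \approx 498.25 i$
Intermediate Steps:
$\sqrt{\left(-177556 + 184420\right) + \left(-15874 + H\right)} = \sqrt{\left(-177556 + 184420\right) - 255120} = \sqrt{6864 - 255120} = \sqrt{-248256} = 24 i \sqrt{431}$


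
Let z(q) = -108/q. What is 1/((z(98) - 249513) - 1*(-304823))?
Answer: 49/2710136 ≈ 1.8080e-5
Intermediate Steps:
1/((z(98) - 249513) - 1*(-304823)) = 1/((-108/98 - 249513) - 1*(-304823)) = 1/((-108*1/98 - 249513) + 304823) = 1/((-54/49 - 249513) + 304823) = 1/(-12226191/49 + 304823) = 1/(2710136/49) = 49/2710136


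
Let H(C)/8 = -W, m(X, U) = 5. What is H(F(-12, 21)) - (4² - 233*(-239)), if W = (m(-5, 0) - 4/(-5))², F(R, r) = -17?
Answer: -1399303/25 ≈ -55972.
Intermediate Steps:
W = 841/25 (W = (5 - 4/(-5))² = (5 - 4*(-⅕))² = (5 + ⅘)² = (29/5)² = 841/25 ≈ 33.640)
H(C) = -6728/25 (H(C) = 8*(-1*841/25) = 8*(-841/25) = -6728/25)
H(F(-12, 21)) - (4² - 233*(-239)) = -6728/25 - (4² - 233*(-239)) = -6728/25 - (16 + 55687) = -6728/25 - 1*55703 = -6728/25 - 55703 = -1399303/25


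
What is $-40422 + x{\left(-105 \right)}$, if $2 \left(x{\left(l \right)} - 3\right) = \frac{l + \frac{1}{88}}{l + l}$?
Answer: $- \frac{1493877001}{36960} \approx -40419.0$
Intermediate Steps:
$x{\left(l \right)} = 3 + \frac{\frac{1}{88} + l}{4 l}$ ($x{\left(l \right)} = 3 + \frac{\left(l + \frac{1}{88}\right) \frac{1}{l + l}}{2} = 3 + \frac{\left(l + \frac{1}{88}\right) \frac{1}{2 l}}{2} = 3 + \frac{\left(\frac{1}{88} + l\right) \frac{1}{2 l}}{2} = 3 + \frac{\frac{1}{2} \frac{1}{l} \left(\frac{1}{88} + l\right)}{2} = 3 + \frac{\frac{1}{88} + l}{4 l}$)
$-40422 + x{\left(-105 \right)} = -40422 + \frac{1 + 1144 \left(-105\right)}{352 \left(-105\right)} = -40422 + \frac{1}{352} \left(- \frac{1}{105}\right) \left(1 - 120120\right) = -40422 + \frac{1}{352} \left(- \frac{1}{105}\right) \left(-120119\right) = -40422 + \frac{120119}{36960} = - \frac{1493877001}{36960}$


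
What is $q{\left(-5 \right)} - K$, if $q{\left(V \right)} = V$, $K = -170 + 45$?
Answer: $120$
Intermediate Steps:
$K = -125$
$q{\left(-5 \right)} - K = -5 - -125 = -5 + 125 = 120$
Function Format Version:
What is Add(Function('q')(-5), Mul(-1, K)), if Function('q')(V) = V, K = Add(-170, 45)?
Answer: 120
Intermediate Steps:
K = -125
Add(Function('q')(-5), Mul(-1, K)) = Add(-5, Mul(-1, -125)) = Add(-5, 125) = 120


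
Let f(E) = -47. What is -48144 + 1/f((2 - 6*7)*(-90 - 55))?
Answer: -2262769/47 ≈ -48144.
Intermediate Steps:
-48144 + 1/f((2 - 6*7)*(-90 - 55)) = -48144 + 1/(-47) = -48144 - 1/47 = -2262769/47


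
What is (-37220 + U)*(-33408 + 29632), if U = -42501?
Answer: 301026496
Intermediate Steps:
(-37220 + U)*(-33408 + 29632) = (-37220 - 42501)*(-33408 + 29632) = -79721*(-3776) = 301026496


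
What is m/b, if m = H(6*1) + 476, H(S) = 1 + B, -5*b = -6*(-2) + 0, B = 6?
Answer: -805/4 ≈ -201.25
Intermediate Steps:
b = -12/5 (b = -(-6*(-2) + 0)/5 = -(12 + 0)/5 = -⅕*12 = -12/5 ≈ -2.4000)
H(S) = 7 (H(S) = 1 + 6 = 7)
m = 483 (m = 7 + 476 = 483)
m/b = 483/(-12/5) = 483*(-5/12) = -805/4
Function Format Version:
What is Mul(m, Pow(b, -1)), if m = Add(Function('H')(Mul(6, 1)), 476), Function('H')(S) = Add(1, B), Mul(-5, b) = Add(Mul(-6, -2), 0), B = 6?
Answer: Rational(-805, 4) ≈ -201.25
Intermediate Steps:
b = Rational(-12, 5) (b = Mul(Rational(-1, 5), Add(Mul(-6, -2), 0)) = Mul(Rational(-1, 5), Add(12, 0)) = Mul(Rational(-1, 5), 12) = Rational(-12, 5) ≈ -2.4000)
Function('H')(S) = 7 (Function('H')(S) = Add(1, 6) = 7)
m = 483 (m = Add(7, 476) = 483)
Mul(m, Pow(b, -1)) = Mul(483, Pow(Rational(-12, 5), -1)) = Mul(483, Rational(-5, 12)) = Rational(-805, 4)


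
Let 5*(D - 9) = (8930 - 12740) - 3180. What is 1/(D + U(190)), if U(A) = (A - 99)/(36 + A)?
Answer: -226/313823 ≈ -0.00072015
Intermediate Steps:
U(A) = (-99 + A)/(36 + A)
D = -1389 (D = 9 + ((8930 - 12740) - 3180)/5 = 9 + (-3810 - 3180)/5 = 9 + (⅕)*(-6990) = 9 - 1398 = -1389)
1/(D + U(190)) = 1/(-1389 + (-99 + 190)/(36 + 190)) = 1/(-1389 + 91/226) = 1/(-313823/226) = -226/313823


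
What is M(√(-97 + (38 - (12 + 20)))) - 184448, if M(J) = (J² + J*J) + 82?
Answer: -184548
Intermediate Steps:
M(J) = 82 + 2*J² (M(J) = (J² + J²) + 82 = 2*J² + 82 = 82 + 2*J²)
M(√(-97 + (38 - (12 + 20)))) - 184448 = (82 + 2*(√(-97 + (38 - (12 + 20))))²) - 184448 = (82 + 2*(√(-97 + (38 - 1*32)))²) - 184448 = (82 + 2*(√(-97 + (38 - 32)))²) - 184448 = (82 + 2*(√(-97 + 6))²) - 184448 = (82 + 2*(√(-91))²) - 184448 = (82 + 2*(I*√91)²) - 184448 = (82 + 2*(-91)) - 184448 = (82 - 182) - 184448 = -100 - 184448 = -184548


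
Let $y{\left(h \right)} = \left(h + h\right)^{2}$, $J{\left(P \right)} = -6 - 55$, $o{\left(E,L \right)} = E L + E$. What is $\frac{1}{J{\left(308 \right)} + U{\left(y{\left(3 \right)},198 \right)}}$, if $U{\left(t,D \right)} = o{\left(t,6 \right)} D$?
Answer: $\frac{1}{49835} \approx 2.0066 \cdot 10^{-5}$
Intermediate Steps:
$o{\left(E,L \right)} = E + E L$
$J{\left(P \right)} = -61$ ($J{\left(P \right)} = -6 - 55 = -61$)
$y{\left(h \right)} = 4 h^{2}$ ($y{\left(h \right)} = \left(2 h\right)^{2} = 4 h^{2}$)
$U{\left(t,D \right)} = 7 D t$ ($U{\left(t,D \right)} = t \left(1 + 6\right) D = t 7 D = 7 t D = 7 D t$)
$\frac{1}{J{\left(308 \right)} + U{\left(y{\left(3 \right)},198 \right)}} = \frac{1}{-61 + 7 \cdot 198 \cdot 4 \cdot 3^{2}} = \frac{1}{-61 + 7 \cdot 198 \cdot 4 \cdot 9} = \frac{1}{-61 + 7 \cdot 198 \cdot 36} = \frac{1}{-61 + 49896} = \frac{1}{49835}$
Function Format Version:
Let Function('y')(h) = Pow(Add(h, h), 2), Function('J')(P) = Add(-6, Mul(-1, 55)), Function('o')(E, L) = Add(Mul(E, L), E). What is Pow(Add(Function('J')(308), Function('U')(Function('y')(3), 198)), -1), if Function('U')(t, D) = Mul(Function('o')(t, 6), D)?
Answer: Rational(1, 49835) ≈ 2.0066e-5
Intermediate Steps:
Function('o')(E, L) = Add(E, Mul(E, L))
Function('J')(P) = -61 (Function('J')(P) = Add(-6, -55) = -61)
Function('y')(h) = Mul(4, Pow(h, 2)) (Function('y')(h) = Pow(Mul(2, h), 2) = Mul(4, Pow(h, 2)))
Function('U')(t, D) = Mul(7, D, t) (Function('U')(t, D) = Mul(Mul(t, Add(1, 6)), D) = Mul(Mul(t, 7), D) = Mul(Mul(7, t), D) = Mul(7, D, t))
Pow(Add(Function('J')(308), Function('U')(Function('y')(3), 198)), -1) = Pow(Add(-61, Mul(7, 198, Mul(4, Pow(3, 2)))), -1) = Pow(Add(-61, Mul(7, 198, Mul(4, 9))), -1) = Pow(Add(-61, Mul(7, 198, 36)), -1) = Pow(Add(-61, 49896), -1) = Pow(49835, -1) = Rational(1, 49835)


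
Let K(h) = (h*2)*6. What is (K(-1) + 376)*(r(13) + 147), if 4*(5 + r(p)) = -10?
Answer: 50778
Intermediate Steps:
K(h) = 12*h (K(h) = (2*h)*6 = 12*h)
r(p) = -15/2 (r(p) = -5 + (¼)*(-10) = -5 - 5/2 = -15/2)
(K(-1) + 376)*(r(13) + 147) = (12*(-1) + 376)*(-15/2 + 147) = (-12 + 376)*(279/2) = 364*(279/2) = 50778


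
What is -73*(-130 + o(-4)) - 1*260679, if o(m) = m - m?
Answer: -251189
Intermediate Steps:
o(m) = 0
-73*(-130 + o(-4)) - 1*260679 = -73*(-130 + 0) - 1*260679 = -73*(-130) - 260679 = 9490 - 260679 = -251189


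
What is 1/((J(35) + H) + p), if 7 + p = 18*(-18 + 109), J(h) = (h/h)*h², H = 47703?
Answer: 1/50559 ≈ 1.9779e-5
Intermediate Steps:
J(h) = h² (J(h) = 1*h² = h²)
p = 1631 (p = -7 + 18*(-18 + 109) = -7 + 18*91 = -7 + 1638 = 1631)
1/((J(35) + H) + p) = 1/((35² + 47703) + 1631) = 1/((1225 + 47703) + 1631) = 1/(48928 + 1631) = 1/50559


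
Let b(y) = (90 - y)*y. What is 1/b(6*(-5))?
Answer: -1/3600 ≈ -0.00027778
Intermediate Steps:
b(y) = y*(90 - y)
1/b(6*(-5)) = 1/((6*(-5))*(90 - 6*(-5))) = 1/(-30*(90 - 1*(-30))) = 1/(-30*(90 + 30)) = 1/(-30*120) = 1/(-3600) = -1/3600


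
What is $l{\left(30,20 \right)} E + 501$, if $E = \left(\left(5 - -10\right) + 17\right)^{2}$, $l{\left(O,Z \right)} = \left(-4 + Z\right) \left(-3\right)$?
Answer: $-48651$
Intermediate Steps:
$l{\left(O,Z \right)} = 12 - 3 Z$
$E = 1024$ ($E = \left(\left(5 + 10\right) + 17\right)^{2} = \left(15 + 17\right)^{2} = 32^{2} = 1024$)
$l{\left(30,20 \right)} E + 501 = \left(12 - 60\right) 1024 + 501 = \left(-48\right) 1024 + 501 = -49152 + 501 = -48651$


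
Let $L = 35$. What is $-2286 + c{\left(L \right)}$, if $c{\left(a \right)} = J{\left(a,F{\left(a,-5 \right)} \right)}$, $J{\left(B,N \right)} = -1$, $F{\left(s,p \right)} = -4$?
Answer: $-2287$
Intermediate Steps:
$c{\left(a \right)} = -1$
$-2286 + c{\left(L \right)} = -2286 - 1 = -2287$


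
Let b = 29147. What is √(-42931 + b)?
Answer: 2*I*√3446 ≈ 117.41*I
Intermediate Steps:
√(-42931 + b) = √(-42931 + 29147) = √(-13784) = 2*I*√3446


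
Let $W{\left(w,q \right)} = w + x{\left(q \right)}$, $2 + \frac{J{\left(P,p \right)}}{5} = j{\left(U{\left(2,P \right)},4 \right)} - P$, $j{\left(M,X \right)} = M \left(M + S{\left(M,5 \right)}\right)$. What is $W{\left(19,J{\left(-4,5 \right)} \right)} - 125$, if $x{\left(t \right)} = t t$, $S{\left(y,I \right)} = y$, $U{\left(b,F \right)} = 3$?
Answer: $9894$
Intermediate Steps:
$x{\left(t \right)} = t^{2}$
$j{\left(M,X \right)} = 2 M^{2}$ ($j{\left(M,X \right)} = M \left(M + M\right) = M 2 M = 2 M^{2}$)
$J{\left(P,p \right)} = 80 - 5 P$ ($J{\left(P,p \right)} = -10 + 5 \left(2 \cdot 3^{2} - P\right) = -10 + 5 \left(2 \cdot 9 - P\right) = -10 + 5 \left(18 - P\right) = -10 - \left(-90 + 5 P\right) = 80 - 5 P$)
$W{\left(w,q \right)} = w + q^{2}$
$W{\left(19,J{\left(-4,5 \right)} \right)} - 125 = \left(19 + \left(80 - -20\right)^{2}\right) - 125 = \left(19 + \left(80 + 20\right)^{2}\right) - 125 = \left(19 + 100^{2}\right) - 125 = \left(19 + 10000\right) - 125 = 10019 - 125 = 9894$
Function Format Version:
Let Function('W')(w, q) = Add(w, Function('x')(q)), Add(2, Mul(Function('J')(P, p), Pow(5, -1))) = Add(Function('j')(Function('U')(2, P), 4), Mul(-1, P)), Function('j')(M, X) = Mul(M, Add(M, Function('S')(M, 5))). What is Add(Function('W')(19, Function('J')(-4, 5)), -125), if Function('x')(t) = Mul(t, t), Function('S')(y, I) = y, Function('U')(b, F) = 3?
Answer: 9894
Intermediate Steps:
Function('x')(t) = Pow(t, 2)
Function('j')(M, X) = Mul(2, Pow(M, 2)) (Function('j')(M, X) = Mul(M, Add(M, M)) = Mul(M, Mul(2, M)) = Mul(2, Pow(M, 2)))
Function('J')(P, p) = Add(80, Mul(-5, P)) (Function('J')(P, p) = Add(-10, Mul(5, Add(Mul(2, Pow(3, 2)), Mul(-1, P)))) = Add(-10, Mul(5, Add(Mul(2, 9), Mul(-1, P)))) = Add(-10, Mul(5, Add(18, Mul(-1, P)))) = Add(-10, Add(90, Mul(-5, P))) = Add(80, Mul(-5, P)))
Function('W')(w, q) = Add(w, Pow(q, 2))
Add(Function('W')(19, Function('J')(-4, 5)), -125) = Add(Add(19, Pow(Add(80, Mul(-5, -4)), 2)), -125) = Add(Add(19, Pow(Add(80, 20), 2)), -125) = Add(Add(19, Pow(100, 2)), -125) = Add(Add(19, 10000), -125) = Add(10019, -125) = 9894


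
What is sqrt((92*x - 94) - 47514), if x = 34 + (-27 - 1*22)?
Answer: 2*I*sqrt(12247) ≈ 221.33*I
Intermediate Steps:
x = -15 (x = 34 + (-27 - 22) = 34 - 49 = -15)
sqrt((92*x - 94) - 47514) = sqrt((92*(-15) - 94) - 47514) = sqrt((-1380 - 94) - 47514) = sqrt(-1474 - 47514) = sqrt(-48988) = 2*I*sqrt(12247)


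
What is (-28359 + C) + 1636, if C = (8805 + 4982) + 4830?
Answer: -8106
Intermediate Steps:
C = 18617 (C = 13787 + 4830 = 18617)
(-28359 + C) + 1636 = (-28359 + 18617) + 1636 = -9742 + 1636 = -8106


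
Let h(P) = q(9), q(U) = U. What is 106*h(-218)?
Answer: 954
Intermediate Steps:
h(P) = 9
106*h(-218) = 106*9 = 954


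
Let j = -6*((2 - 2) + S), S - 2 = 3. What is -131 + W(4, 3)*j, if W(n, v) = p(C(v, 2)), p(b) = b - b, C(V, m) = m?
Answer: -131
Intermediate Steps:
p(b) = 0
W(n, v) = 0
S = 5 (S = 2 + 3 = 5)
j = -30 (j = -6*((2 - 2) + 5) = -6*(0 + 5) = -6*5 = -30)
-131 + W(4, 3)*j = -131 + 0*(-30) = -131 + 0 = -131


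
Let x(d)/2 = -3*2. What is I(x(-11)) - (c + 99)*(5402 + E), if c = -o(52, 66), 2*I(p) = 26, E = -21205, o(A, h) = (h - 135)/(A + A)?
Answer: 163799447/104 ≈ 1.5750e+6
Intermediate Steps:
o(A, h) = (-135 + h)/(2*A) (o(A, h) = (-135 + h)/((2*A)) = (-135 + h)*(1/(2*A)) = (-135 + h)/(2*A))
x(d) = -12 (x(d) = 2*(-3*2) = 2*(-6) = -12)
I(p) = 13 (I(p) = (1/2)*26 = 13)
c = 69/104 (c = -(-135 + 66)/(2*52) = -(-69)/(2*52) = -1*(-69/104) = 69/104 ≈ 0.66346)
I(x(-11)) - (c + 99)*(5402 + E) = 13 - (69/104 + 99)*(5402 - 21205) = 13 - 10365*(-15803)/104 = 13 - 1*(-163798095/104) = 13 + 163798095/104 = 163799447/104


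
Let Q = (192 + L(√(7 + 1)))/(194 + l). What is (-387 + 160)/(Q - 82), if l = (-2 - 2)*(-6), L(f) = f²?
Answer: 24743/8838 ≈ 2.7996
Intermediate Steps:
l = 24 (l = -4*(-6) = 24)
Q = 100/109 (Q = (192 + (√(7 + 1))²)/(194 + 24) = (192 + (√8)²)/218 = (192 + (2*√2)²)*(1/218) = (192 + 8)*(1/218) = 200*(1/218) = 100/109 ≈ 0.91743)
(-387 + 160)/(Q - 82) = (-387 + 160)/(100/109 - 82) = -227/(-8838/109) = -227*(-109/8838) = 24743/8838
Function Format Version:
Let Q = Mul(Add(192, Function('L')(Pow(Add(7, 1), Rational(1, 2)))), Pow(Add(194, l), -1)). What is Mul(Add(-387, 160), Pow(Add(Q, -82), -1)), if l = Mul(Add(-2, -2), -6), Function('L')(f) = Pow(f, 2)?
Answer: Rational(24743, 8838) ≈ 2.7996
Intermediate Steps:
l = 24 (l = Mul(-4, -6) = 24)
Q = Rational(100, 109) (Q = Mul(Add(192, Pow(Pow(Add(7, 1), Rational(1, 2)), 2)), Pow(Add(194, 24), -1)) = Mul(Add(192, Pow(Pow(8, Rational(1, 2)), 2)), Pow(218, -1)) = Mul(Add(192, Pow(Mul(2, Pow(2, Rational(1, 2))), 2)), Rational(1, 218)) = Mul(Add(192, 8), Rational(1, 218)) = Mul(200, Rational(1, 218)) = Rational(100, 109) ≈ 0.91743)
Mul(Add(-387, 160), Pow(Add(Q, -82), -1)) = Mul(Add(-387, 160), Pow(Add(Rational(100, 109), -82), -1)) = Mul(-227, Pow(Rational(-8838, 109), -1)) = Mul(-227, Rational(-109, 8838)) = Rational(24743, 8838)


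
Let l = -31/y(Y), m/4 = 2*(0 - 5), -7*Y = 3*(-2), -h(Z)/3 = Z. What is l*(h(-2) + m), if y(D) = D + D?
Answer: 3689/6 ≈ 614.83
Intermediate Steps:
h(Z) = -3*Z
Y = 6/7 (Y = -3*(-2)/7 = -⅐*(-6) = 6/7 ≈ 0.85714)
m = -40 (m = 4*(2*(0 - 5)) = 4*(2*(-5)) = 4*(-10) = -40)
y(D) = 2*D
l = -217/12 (l = -31/(2*(6/7)) = -31/12/7 = -31*7/12 = -217/12 ≈ -18.083)
l*(h(-2) + m) = -217*(-3*(-2) - 40)/12 = -217*(6 - 40)/12 = -217/12*(-34) = 3689/6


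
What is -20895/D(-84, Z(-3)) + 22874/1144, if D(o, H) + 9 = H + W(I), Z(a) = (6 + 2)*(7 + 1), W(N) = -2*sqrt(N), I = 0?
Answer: -205871/572 ≈ -359.91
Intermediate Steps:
Z(a) = 64 (Z(a) = 8*8 = 64)
D(o, H) = -9 + H (D(o, H) = -9 + (H - 2*sqrt(0)) = -9 + (H - 2*0) = -9 + (H + 0) = -9 + H)
-20895/D(-84, Z(-3)) + 22874/1144 = -20895/(-9 + 64) + 22874/1144 = -20895/55 + 22874*(1/1144) = -20895*1/55 + 11437/572 = -4179/11 + 11437/572 = -205871/572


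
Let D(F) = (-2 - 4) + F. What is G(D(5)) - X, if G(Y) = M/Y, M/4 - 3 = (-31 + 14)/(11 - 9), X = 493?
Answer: -471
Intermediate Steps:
D(F) = -6 + F
M = -22 (M = 12 + 4*((-31 + 14)/(11 - 9)) = 12 + 4*(-17/2) = 12 - 34 = -22)
G(Y) = -22/Y
G(D(5)) - X = -22/(-6 + 5) - 1*493 = -22/(-1) - 493 = -22*(-1) - 493 = 22 - 493 = -471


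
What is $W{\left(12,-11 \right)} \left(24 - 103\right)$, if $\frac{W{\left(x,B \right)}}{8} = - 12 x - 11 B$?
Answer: $14536$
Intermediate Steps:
$W{\left(x,B \right)} = - 96 x - 88 B$ ($W{\left(x,B \right)} = 8 \left(- 12 x - 11 B\right) = - 96 x - 88 B$)
$W{\left(12,-11 \right)} \left(24 - 103\right) = \left(\left(-96\right) 12 - -968\right) \left(24 - 103\right) = \left(-1152 + 968\right) \left(-79\right) = \left(-184\right) \left(-79\right) = 14536$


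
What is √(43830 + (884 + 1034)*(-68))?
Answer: I*√86594 ≈ 294.27*I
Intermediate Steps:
√(43830 + (884 + 1034)*(-68)) = √(43830 + 1918*(-68)) = √(43830 - 130424) = √(-86594) = I*√86594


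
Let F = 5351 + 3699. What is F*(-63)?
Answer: -570150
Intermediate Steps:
F = 9050
F*(-63) = 9050*(-63) = -570150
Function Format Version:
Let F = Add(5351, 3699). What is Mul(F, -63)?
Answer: -570150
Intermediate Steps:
F = 9050
Mul(F, -63) = Mul(9050, -63) = -570150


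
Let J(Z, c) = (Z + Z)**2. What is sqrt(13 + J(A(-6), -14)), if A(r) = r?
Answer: sqrt(157) ≈ 12.530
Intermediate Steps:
J(Z, c) = 4*Z**2 (J(Z, c) = (2*Z)**2 = 4*Z**2)
sqrt(13 + J(A(-6), -14)) = sqrt(13 + 4*(-6)**2) = sqrt(13 + 4*36) = sqrt(13 + 144) = sqrt(157)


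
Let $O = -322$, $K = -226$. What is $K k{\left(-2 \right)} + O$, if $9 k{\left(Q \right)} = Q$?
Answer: $- \frac{2446}{9} \approx -271.78$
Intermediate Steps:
$k{\left(Q \right)} = \frac{Q}{9}$
$K k{\left(-2 \right)} + O = - 226 \cdot \frac{1}{9} \left(-2\right) - 322 = \left(-226\right) \left(- \frac{2}{9}\right) - 322 = \frac{452}{9} - 322 = - \frac{2446}{9}$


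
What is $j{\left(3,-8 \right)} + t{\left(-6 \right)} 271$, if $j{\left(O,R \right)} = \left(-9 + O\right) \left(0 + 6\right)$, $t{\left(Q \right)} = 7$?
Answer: $1861$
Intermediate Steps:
$j{\left(O,R \right)} = -54 + 6 O$ ($j{\left(O,R \right)} = \left(-9 + O\right) 6 = -54 + 6 O$)
$j{\left(3,-8 \right)} + t{\left(-6 \right)} 271 = \left(-54 + 6 \cdot 3\right) + 7 \cdot 271 = \left(-54 + 18\right) + 1897 = -36 + 1897 = 1861$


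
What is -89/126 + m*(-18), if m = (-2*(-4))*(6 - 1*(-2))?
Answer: -145241/126 ≈ -1152.7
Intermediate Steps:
m = 64 (m = 8*(6 + 2) = 8*8 = 64)
-89/126 + m*(-18) = -89/126 + 64*(-18) = -89*1/126 - 1152 = -89/126 - 1152 = -145241/126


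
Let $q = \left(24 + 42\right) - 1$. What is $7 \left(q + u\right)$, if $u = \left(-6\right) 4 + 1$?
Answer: $294$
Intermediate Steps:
$q = 65$ ($q = 66 - 1 = 65$)
$u = -23$ ($u = -24 + 1 = -23$)
$7 \left(q + u\right) = 7 \left(65 - 23\right) = 7 \cdot 42 = 294$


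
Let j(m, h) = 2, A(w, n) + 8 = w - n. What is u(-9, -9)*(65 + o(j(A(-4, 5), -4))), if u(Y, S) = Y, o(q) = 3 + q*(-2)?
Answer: -576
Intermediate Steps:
A(w, n) = -8 + w - n (A(w, n) = -8 + (w - n) = -8 + w - n)
o(q) = 3 - 2*q
u(-9, -9)*(65 + o(j(A(-4, 5), -4))) = -9*(65 + (3 - 2*2)) = -9*(65 + (3 - 4)) = -9*(65 - 1) = -9*64 = -576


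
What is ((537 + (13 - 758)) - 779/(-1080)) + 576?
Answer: 398219/1080 ≈ 368.72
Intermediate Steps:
((537 + (13 - 758)) - 779/(-1080)) + 576 = ((537 - 745) - 779*(-1/1080)) + 576 = (-208 + 779/1080) + 576 = -223861/1080 + 576 = 398219/1080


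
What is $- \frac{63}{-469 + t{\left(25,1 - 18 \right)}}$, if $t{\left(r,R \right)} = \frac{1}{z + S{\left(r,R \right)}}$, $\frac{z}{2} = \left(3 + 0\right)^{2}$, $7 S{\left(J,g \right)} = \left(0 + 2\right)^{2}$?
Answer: $\frac{390}{2903} \approx 0.13434$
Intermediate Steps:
$S{\left(J,g \right)} = \frac{4}{7}$ ($S{\left(J,g \right)} = \frac{\left(0 + 2\right)^{2}}{7} = \frac{2^{2}}{7} = \frac{1}{7} \cdot 4 = \frac{4}{7}$)
$z = 18$ ($z = 2 \left(3 + 0\right)^{2} = 2 \cdot 3^{2} = 2 \cdot 9 = 18$)
$t{\left(r,R \right)} = \frac{7}{130}$ ($t{\left(r,R \right)} = \frac{1}{18 + \frac{4}{7}} = \frac{1}{\frac{130}{7}} = \frac{7}{130}$)
$- \frac{63}{-469 + t{\left(25,1 - 18 \right)}} = - \frac{63}{-469 + \frac{7}{130}} = - \frac{63}{- \frac{60963}{130}} = \left(-63\right) \left(- \frac{130}{60963}\right) = \frac{390}{2903}$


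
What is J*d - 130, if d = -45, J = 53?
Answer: -2515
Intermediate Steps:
J*d - 130 = 53*(-45) - 130 = -2385 - 130 = -2515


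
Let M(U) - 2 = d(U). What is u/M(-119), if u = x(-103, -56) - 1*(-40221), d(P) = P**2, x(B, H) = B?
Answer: 40118/14163 ≈ 2.8326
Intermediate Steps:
u = 40118 (u = -103 - 1*(-40221) = -103 + 40221 = 40118)
M(U) = 2 + U**2
u/M(-119) = 40118/(2 + (-119)**2) = 40118/(2 + 14161) = 40118/14163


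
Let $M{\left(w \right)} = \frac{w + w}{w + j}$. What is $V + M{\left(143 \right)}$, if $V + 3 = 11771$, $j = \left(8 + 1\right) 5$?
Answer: $\frac{1106335}{94} \approx 11770.0$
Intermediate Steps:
$j = 45$ ($j = 9 \cdot 5 = 45$)
$M{\left(w \right)} = \frac{2 w}{45 + w}$ ($M{\left(w \right)} = \frac{w + w}{w + 45} = \frac{2 w}{45 + w}$)
$V = 11768$ ($V = -3 + 11771 = 11768$)
$V + M{\left(143 \right)} = 11768 + 2 \cdot 143 \frac{1}{45 + 143} = 11768 + 2 \cdot 143 \cdot \frac{1}{188} = 11768 + \frac{143}{94} = \frac{1106335}{94}$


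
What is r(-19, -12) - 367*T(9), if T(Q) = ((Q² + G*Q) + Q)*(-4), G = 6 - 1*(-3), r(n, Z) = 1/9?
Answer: 2259253/9 ≈ 2.5103e+5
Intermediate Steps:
r(n, Z) = ⅑
G = 9 (G = 6 + 3 = 9)
T(Q) = -40*Q - 4*Q² (T(Q) = ((Q² + 9*Q) + Q)*(-4) = (Q² + 10*Q)*(-4) = -40*Q - 4*Q²)
r(-19, -12) - 367*T(9) = ⅑ - (-1468)*9*(10 + 9) = ⅑ - (-1468)*9*19 = ⅑ - 367*(-684) = ⅑ + 251028 = 2259253/9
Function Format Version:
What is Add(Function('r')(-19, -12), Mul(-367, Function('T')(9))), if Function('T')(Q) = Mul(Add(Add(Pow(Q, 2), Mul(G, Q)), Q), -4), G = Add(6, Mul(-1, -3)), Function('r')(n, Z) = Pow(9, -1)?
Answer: Rational(2259253, 9) ≈ 2.5103e+5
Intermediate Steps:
Function('r')(n, Z) = Rational(1, 9)
G = 9 (G = Add(6, 3) = 9)
Function('T')(Q) = Add(Mul(-40, Q), Mul(-4, Pow(Q, 2))) (Function('T')(Q) = Mul(Add(Add(Pow(Q, 2), Mul(9, Q)), Q), -4) = Mul(Add(Pow(Q, 2), Mul(10, Q)), -4) = Add(Mul(-40, Q), Mul(-4, Pow(Q, 2))))
Add(Function('r')(-19, -12), Mul(-367, Function('T')(9))) = Add(Rational(1, 9), Mul(-367, Mul(-4, 9, Add(10, 9)))) = Add(Rational(1, 9), Mul(-367, Mul(-4, 9, 19))) = Add(Rational(1, 9), Mul(-367, -684)) = Add(Rational(1, 9), 251028) = Rational(2259253, 9)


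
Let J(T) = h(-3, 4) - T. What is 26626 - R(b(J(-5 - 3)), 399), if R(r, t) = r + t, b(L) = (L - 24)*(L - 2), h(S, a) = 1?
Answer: 26332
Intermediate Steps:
J(T) = 1 - T
b(L) = (-24 + L)*(-2 + L)
26626 - R(b(J(-5 - 3)), 399) = 26626 - ((48 + (1 - (-5 - 3))² - 26*(1 - (-5 - 3))) + 399) = 26626 - ((48 + (1 - 1*(-8))² - 26*(1 - 1*(-8))) + 399) = 26626 - ((48 + (1 + 8)² - 26*(1 + 8)) + 399) = 26626 - ((48 + 9² - 26*9) + 399) = 26626 - ((48 + 81 - 234) + 399) = 26626 - (-105 + 399) = 26626 - 1*294 = 26626 - 294 = 26332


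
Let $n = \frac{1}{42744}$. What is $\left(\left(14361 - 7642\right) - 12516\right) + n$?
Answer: $- \frac{247786967}{42744} \approx -5797.0$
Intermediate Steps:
$n = \frac{1}{42744} \approx 2.3395 \cdot 10^{-5}$
$\left(\left(14361 - 7642\right) - 12516\right) + n = \left(\left(14361 - 7642\right) - 12516\right) + \frac{1}{42744} = \left(6719 - 12516\right) + \frac{1}{42744} = -5797 + \frac{1}{42744} = - \frac{247786967}{42744}$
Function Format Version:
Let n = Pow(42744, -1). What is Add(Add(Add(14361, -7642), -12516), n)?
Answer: Rational(-247786967, 42744) ≈ -5797.0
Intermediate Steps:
n = Rational(1, 42744) ≈ 2.3395e-5
Add(Add(Add(14361, -7642), -12516), n) = Add(Add(Add(14361, -7642), -12516), Rational(1, 42744)) = Add(Add(6719, -12516), Rational(1, 42744)) = Add(-5797, Rational(1, 42744)) = Rational(-247786967, 42744)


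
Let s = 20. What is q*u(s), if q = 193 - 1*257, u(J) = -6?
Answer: 384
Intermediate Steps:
q = -64 (q = 193 - 257 = -64)
q*u(s) = -64*(-6) = 384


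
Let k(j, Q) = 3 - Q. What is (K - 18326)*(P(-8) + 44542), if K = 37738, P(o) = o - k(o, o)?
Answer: 864280476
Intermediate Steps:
P(o) = -3 + 2*o (P(o) = o - (3 - o) = o + (-3 + o) = -3 + 2*o)
(K - 18326)*(P(-8) + 44542) = (37738 - 18326)*((-3 + 2*(-8)) + 44542) = 19412*((-3 - 16) + 44542) = 19412*(-19 + 44542) = 19412*44523 = 864280476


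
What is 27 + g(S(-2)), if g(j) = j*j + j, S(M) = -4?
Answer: 39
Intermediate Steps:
g(j) = j + j**2 (g(j) = j**2 + j = j + j**2)
27 + g(S(-2)) = 27 - 4*(1 - 4) = 27 - 4*(-3) = 27 + 12 = 39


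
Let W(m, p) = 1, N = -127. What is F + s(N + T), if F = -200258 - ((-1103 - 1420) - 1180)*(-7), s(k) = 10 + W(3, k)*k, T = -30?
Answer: -226326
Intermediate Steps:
s(k) = 10 + k (s(k) = 10 + 1*k = 10 + k)
F = -226179 (F = -200258 - (-2523 - 1180)*(-7) = -200258 - (-3703)*(-7) = -200258 - 1*25921 = -200258 - 25921 = -226179)
F + s(N + T) = -226179 + (10 + (-127 - 30)) = -226179 + (10 - 157) = -226179 - 147 = -226326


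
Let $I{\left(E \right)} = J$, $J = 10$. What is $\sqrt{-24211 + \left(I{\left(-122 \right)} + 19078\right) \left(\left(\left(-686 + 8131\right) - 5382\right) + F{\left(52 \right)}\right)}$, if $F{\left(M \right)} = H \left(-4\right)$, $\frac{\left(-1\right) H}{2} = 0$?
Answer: $\sqrt{39354333} \approx 6273.3$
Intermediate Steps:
$H = 0$ ($H = \left(-2\right) 0 = 0$)
$I{\left(E \right)} = 10$
$F{\left(M \right)} = 0$ ($F{\left(M \right)} = 0 \left(-4\right) = 0$)
$\sqrt{-24211 + \left(I{\left(-122 \right)} + 19078\right) \left(\left(\left(-686 + 8131\right) - 5382\right) + F{\left(52 \right)}\right)} = \sqrt{-24211 + \left(10 + 19078\right) \left(\left(\left(-686 + 8131\right) - 5382\right) + 0\right)} = \sqrt{-24211 + 19088 \left(\left(7445 - 5382\right) + 0\right)} = \sqrt{-24211 + 19088 \left(2063 + 0\right)} = \sqrt{-24211 + 19088 \cdot 2063} = \sqrt{-24211 + 39378544} = \sqrt{39354333}$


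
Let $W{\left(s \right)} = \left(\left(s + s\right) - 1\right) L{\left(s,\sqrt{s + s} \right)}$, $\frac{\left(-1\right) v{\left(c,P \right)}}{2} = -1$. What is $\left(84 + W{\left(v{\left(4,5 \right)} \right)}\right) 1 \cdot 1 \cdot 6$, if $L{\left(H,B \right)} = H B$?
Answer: $576$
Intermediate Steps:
$v{\left(c,P \right)} = 2$ ($v{\left(c,P \right)} = \left(-2\right) \left(-1\right) = 2$)
$L{\left(H,B \right)} = B H$
$W{\left(s \right)} = \sqrt{2} s^{\frac{3}{2}} \left(-1 + 2 s\right)$ ($W{\left(s \right)} = \left(\left(s + s\right) - 1\right) \sqrt{s + s} s = \left(2 s - 1\right) \sqrt{2 s} s = \left(-1 + 2 s\right) \sqrt{2} \sqrt{s} s = \left(-1 + 2 s\right) \sqrt{2} s^{\frac{3}{2}} = \sqrt{2} s^{\frac{3}{2}} \left(-1 + 2 s\right)$)
$\left(84 + W{\left(v{\left(4,5 \right)} \right)}\right) 1 \cdot 1 \cdot 6 = \left(84 + \sqrt{2} \cdot 2^{\frac{3}{2}} \left(-1 + 2 \cdot 2\right)\right) 1 \cdot 1 \cdot 6 = \left(84 + \sqrt{2} \cdot 2 \sqrt{2} \left(-1 + 4\right)\right) 1 \cdot 6 = \left(84 + \sqrt{2} \cdot 2 \sqrt{2} \cdot 3\right) 6 = \left(84 + 12\right) 6 = 96 \cdot 6 = 576$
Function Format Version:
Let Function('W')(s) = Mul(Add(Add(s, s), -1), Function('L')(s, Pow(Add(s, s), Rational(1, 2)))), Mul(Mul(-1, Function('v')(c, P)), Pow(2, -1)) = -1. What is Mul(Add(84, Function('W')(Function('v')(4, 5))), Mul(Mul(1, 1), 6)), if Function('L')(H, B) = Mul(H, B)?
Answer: 576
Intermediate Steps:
Function('v')(c, P) = 2 (Function('v')(c, P) = Mul(-2, -1) = 2)
Function('L')(H, B) = Mul(B, H)
Function('W')(s) = Mul(Pow(2, Rational(1, 2)), Pow(s, Rational(3, 2)), Add(-1, Mul(2, s))) (Function('W')(s) = Mul(Add(Add(s, s), -1), Mul(Pow(Add(s, s), Rational(1, 2)), s)) = Mul(Add(Mul(2, s), -1), Mul(Pow(Mul(2, s), Rational(1, 2)), s)) = Mul(Add(-1, Mul(2, s)), Mul(Mul(Pow(2, Rational(1, 2)), Pow(s, Rational(1, 2))), s)) = Mul(Add(-1, Mul(2, s)), Mul(Pow(2, Rational(1, 2)), Pow(s, Rational(3, 2)))) = Mul(Pow(2, Rational(1, 2)), Pow(s, Rational(3, 2)), Add(-1, Mul(2, s))))
Mul(Add(84, Function('W')(Function('v')(4, 5))), Mul(Mul(1, 1), 6)) = Mul(Add(84, Mul(Pow(2, Rational(1, 2)), Pow(2, Rational(3, 2)), Add(-1, Mul(2, 2)))), Mul(Mul(1, 1), 6)) = Mul(Add(84, Mul(Pow(2, Rational(1, 2)), Mul(2, Pow(2, Rational(1, 2))), Add(-1, 4))), Mul(1, 6)) = Mul(Add(84, Mul(Pow(2, Rational(1, 2)), Mul(2, Pow(2, Rational(1, 2))), 3)), 6) = Mul(Add(84, 12), 6) = Mul(96, 6) = 576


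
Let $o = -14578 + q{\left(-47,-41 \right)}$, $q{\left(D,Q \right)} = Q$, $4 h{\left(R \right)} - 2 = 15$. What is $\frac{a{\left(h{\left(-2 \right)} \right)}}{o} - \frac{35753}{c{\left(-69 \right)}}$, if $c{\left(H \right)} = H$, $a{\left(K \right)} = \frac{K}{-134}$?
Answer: $\frac{93384262175}{180223032} \approx 518.16$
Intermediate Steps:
$h{\left(R \right)} = \frac{17}{4}$ ($h{\left(R \right)} = \frac{1}{2} + \frac{1}{4} \cdot 15 = \frac{1}{2} + \frac{15}{4} = \frac{17}{4}$)
$a{\left(K \right)} = - \frac{K}{134}$ ($a{\left(K \right)} = K \left(- \frac{1}{134}\right) = - \frac{K}{134}$)
$o = -14619$ ($o = -14578 - 41 = -14619$)
$\frac{a{\left(h{\left(-2 \right)} \right)}}{o} - \frac{35753}{c{\left(-69 \right)}} = \frac{\left(- \frac{1}{134}\right) \frac{17}{4}}{-14619} - \frac{35753}{-69} = \left(- \frac{17}{536}\right) \left(- \frac{1}{14619}\right) - - \frac{35753}{69} = \frac{17}{7835784} + \frac{35753}{69} = \frac{93384262175}{180223032}$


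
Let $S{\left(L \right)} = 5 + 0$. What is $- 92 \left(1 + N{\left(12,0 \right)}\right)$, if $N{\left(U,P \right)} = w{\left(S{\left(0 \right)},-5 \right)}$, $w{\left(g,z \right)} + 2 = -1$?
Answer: $184$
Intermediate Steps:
$S{\left(L \right)} = 5$
$w{\left(g,z \right)} = -3$ ($w{\left(g,z \right)} = -2 - 1 = -3$)
$N{\left(U,P \right)} = -3$
$- 92 \left(1 + N{\left(12,0 \right)}\right) = - 92 \left(1 - 3\right) = \left(-92\right) \left(-2\right) = 184$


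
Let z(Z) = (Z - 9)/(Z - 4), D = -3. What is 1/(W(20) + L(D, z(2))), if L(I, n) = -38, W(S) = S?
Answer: -1/18 ≈ -0.055556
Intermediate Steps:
z(Z) = (-9 + Z)/(-4 + Z)
1/(W(20) + L(D, z(2))) = 1/(20 - 38) = 1/(-18) = -1/18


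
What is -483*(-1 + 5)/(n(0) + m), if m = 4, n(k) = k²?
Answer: -483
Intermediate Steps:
-483*(-1 + 5)/(n(0) + m) = -483*(-1 + 5)/(0² + 4) = -1932/(0 + 4) = -1932/4 = -483*1 = -483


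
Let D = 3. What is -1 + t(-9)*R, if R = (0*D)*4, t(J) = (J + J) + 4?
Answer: -1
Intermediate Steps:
t(J) = 4 + 2*J (t(J) = 2*J + 4 = 4 + 2*J)
R = 0 (R = (0*3)*4 = 0*4 = 0)
-1 + t(-9)*R = -1 + (4 + 2*(-9))*0 = -1 + (4 - 18)*0 = -1 - 14*0 = -1 + 0 = -1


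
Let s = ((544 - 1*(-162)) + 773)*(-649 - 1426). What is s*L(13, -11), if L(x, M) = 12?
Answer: -36827100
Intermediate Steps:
s = -3068925 (s = ((544 + 162) + 773)*(-2075) = (706 + 773)*(-2075) = 1479*(-2075) = -3068925)
s*L(13, -11) = -3068925*12 = -36827100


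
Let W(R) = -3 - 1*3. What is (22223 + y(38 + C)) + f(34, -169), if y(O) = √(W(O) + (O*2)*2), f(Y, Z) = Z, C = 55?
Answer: 22054 + √366 ≈ 22073.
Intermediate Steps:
W(R) = -6 (W(R) = -3 - 3 = -6)
y(O) = √(-6 + 4*O) (y(O) = √(-6 + (O*2)*2) = √(-6 + (2*O)*2) = √(-6 + 4*O))
(22223 + y(38 + C)) + f(34, -169) = (22223 + √(-6 + 4*(38 + 55))) - 169 = (22223 + √(-6 + 4*93)) - 169 = (22223 + √(-6 + 372)) - 169 = (22223 + √366) - 169 = 22054 + √366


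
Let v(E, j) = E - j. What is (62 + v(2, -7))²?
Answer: 5041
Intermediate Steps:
(62 + v(2, -7))² = (62 + (2 - 1*(-7)))² = (62 + (2 + 7))² = (62 + 9)² = 71² = 5041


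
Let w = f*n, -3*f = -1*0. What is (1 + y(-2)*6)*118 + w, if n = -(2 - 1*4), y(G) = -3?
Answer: -2006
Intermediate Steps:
f = 0 (f = -(-1)*0/3 = -1/3*0 = 0)
n = 2 (n = -(2 - 4) = -1*(-2) = 2)
w = 0 (w = 0*2 = 0)
(1 + y(-2)*6)*118 + w = (1 - 3*6)*118 + 0 = (1 - 18)*118 + 0 = -17*118 + 0 = -2006 + 0 = -2006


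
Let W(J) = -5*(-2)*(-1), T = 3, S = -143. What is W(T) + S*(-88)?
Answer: 12574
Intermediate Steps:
W(J) = -10 (W(J) = 10*(-1) = -10)
W(T) + S*(-88) = -10 - 143*(-88) = -10 + 12584 = 12574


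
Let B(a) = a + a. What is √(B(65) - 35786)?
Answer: 2*I*√8914 ≈ 188.83*I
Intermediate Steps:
B(a) = 2*a
√(B(65) - 35786) = √(2*65 - 35786) = √(130 - 35786) = √(-35656) = 2*I*√8914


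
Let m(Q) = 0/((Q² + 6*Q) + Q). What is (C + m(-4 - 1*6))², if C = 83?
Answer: 6889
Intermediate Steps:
m(Q) = 0 (m(Q) = 0/(Q² + 7*Q) = 0)
(C + m(-4 - 1*6))² = (83 + 0)² = 83² = 6889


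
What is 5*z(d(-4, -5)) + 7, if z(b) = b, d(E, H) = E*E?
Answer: 87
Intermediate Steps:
d(E, H) = E²
5*z(d(-4, -5)) + 7 = 5*(-4)² + 7 = 5*16 + 7 = 80 + 7 = 87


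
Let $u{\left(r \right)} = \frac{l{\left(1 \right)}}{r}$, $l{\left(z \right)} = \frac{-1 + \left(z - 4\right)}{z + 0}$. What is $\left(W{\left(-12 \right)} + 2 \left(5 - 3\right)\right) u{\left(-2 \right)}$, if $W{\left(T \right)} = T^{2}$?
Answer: $296$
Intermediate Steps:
$l{\left(z \right)} = \frac{-5 + z}{z}$ ($l{\left(z \right)} = \frac{-1 + \left(-4 + z\right)}{z} = \frac{-5 + z}{z}$)
$u{\left(r \right)} = - \frac{4}{r}$ ($u{\left(r \right)} = \frac{1^{-1} \left(-5 + 1\right)}{r} = \frac{1 \left(-4\right)}{r} = - \frac{4}{r}$)
$\left(W{\left(-12 \right)} + 2 \left(5 - 3\right)\right) u{\left(-2 \right)} = \left(\left(-12\right)^{2} + 2 \left(5 - 3\right)\right) \left(- \frac{4}{-2}\right) = \left(144 + 2 \cdot 2\right) \left(\left(-4\right) \left(- \frac{1}{2}\right)\right) = \left(144 + 4\right) 2 = 148 \cdot 2 = 296$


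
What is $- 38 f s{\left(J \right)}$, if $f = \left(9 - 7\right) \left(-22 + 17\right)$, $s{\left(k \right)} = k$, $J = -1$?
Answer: $-380$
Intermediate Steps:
$f = -10$ ($f = 2 \left(-5\right) = -10$)
$- 38 f s{\left(J \right)} = \left(-38\right) \left(-10\right) \left(-1\right) = 380 \left(-1\right) = -380$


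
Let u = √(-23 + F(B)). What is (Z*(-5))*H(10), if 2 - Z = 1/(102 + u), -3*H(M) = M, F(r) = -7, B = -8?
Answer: 173050/5217 + 25*I*√30/15651 ≈ 33.17 + 0.008749*I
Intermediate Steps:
u = I*√30 (u = √(-23 - 7) = √(-30) = I*√30 ≈ 5.4772*I)
H(M) = -M/3
Z = 2 - 1/(102 + I*√30) ≈ 1.9902 + 0.00052494*I
(Z*(-5))*H(10) = ((3461/1739 + I*√30/10434)*(-5))*(-⅓*10) = (-17305/1739 - 5*I*√30/10434)*(-10/3) = 173050/5217 + 25*I*√30/15651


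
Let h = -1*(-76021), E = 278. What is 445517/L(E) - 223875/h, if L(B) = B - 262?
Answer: 33865065857/1216336 ≈ 27842.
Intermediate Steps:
L(B) = -262 + B
h = 76021
445517/L(E) - 223875/h = 445517/(-262 + 278) - 223875/76021 = 445517/16 - 223875*1/76021 = 445517*(1/16) - 223875/76021 = 445517/16 - 223875/76021 = 33865065857/1216336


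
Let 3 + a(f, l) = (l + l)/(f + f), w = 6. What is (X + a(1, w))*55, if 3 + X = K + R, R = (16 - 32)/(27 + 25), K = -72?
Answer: -51700/13 ≈ -3976.9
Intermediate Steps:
R = -4/13 (R = -16/52 = -16*1/52 = -4/13 ≈ -0.30769)
X = -979/13 (X = -3 + (-72 - 4/13) = -3 - 940/13 = -979/13 ≈ -75.308)
a(f, l) = -3 + l/f (a(f, l) = -3 + (l + l)/(f + f) = -3 + (2*l)/((2*f)) = -3 + (2*l)*(1/(2*f)) = -3 + l/f)
(X + a(1, w))*55 = (-979/13 + (-3 + 6/1))*55 = (-979/13 + (-3 + 6*1))*55 = (-979/13 + (-3 + 6))*55 = (-979/13 + 3)*55 = -940/13*55 = -51700/13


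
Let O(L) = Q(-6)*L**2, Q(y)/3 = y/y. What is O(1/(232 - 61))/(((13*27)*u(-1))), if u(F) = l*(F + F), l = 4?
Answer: -1/27369576 ≈ -3.6537e-8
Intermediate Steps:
Q(y) = 3 (Q(y) = 3*(y/y) = 3*1 = 3)
u(F) = 8*F (u(F) = 4*(F + F) = 4*(2*F) = 8*F)
O(L) = 3*L**2
O(1/(232 - 61))/(((13*27)*u(-1))) = (3*(1/(232 - 61))**2)/(((13*27)*(8*(-1)))) = (3*(1/171)**2)/((351*(-8))) = (3*(1/171)**2)/(-2808) = (3*(1/29241))*(-1/2808) = (1/9747)*(-1/2808) = -1/27369576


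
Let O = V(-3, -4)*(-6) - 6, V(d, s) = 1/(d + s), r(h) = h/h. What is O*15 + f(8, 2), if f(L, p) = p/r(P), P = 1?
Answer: -526/7 ≈ -75.143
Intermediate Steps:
r(h) = 1
f(L, p) = p (f(L, p) = p/1 = p*1 = p)
O = -36/7 (O = -6/(-3 - 4) - 6 = -6/(-7) - 6 = -1/7*(-6) - 6 = 6/7 - 6 = -36/7 ≈ -5.1429)
O*15 + f(8, 2) = -36/7*15 + 2 = -540/7 + 2 = -526/7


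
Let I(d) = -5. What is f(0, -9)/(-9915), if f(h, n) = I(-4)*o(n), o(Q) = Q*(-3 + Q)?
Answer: 36/661 ≈ 0.054463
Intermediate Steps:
f(h, n) = -5*n*(-3 + n)
f(0, -9)/(-9915) = (5*(-9)*(3 - 1*(-9)))/(-9915) = (5*(-9)*(3 + 9))*(-1/9915) = (5*(-9)*12)*(-1/9915) = -540*(-1/9915) = 36/661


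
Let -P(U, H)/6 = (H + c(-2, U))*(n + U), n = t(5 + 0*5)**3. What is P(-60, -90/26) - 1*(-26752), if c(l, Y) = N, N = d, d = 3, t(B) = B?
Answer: 26932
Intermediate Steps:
N = 3
n = 125 (n = (5 + 0*5)**3 = (5 + 0)**3 = 5**3 = 125)
c(l, Y) = 3
P(U, H) = -6*(3 + H)*(125 + U) (P(U, H) = -6*(H + 3)*(125 + U) = -6*(3 + H)*(125 + U))
P(-60, -90/26) - 1*(-26752) = (-2250 - (-67500)/26 - 18*(-60) - 6*(-90/26)*(-60)) - 1*(-26752) = (-2250 - (-67500)/26 + 1080 - 6*(-90*1/26)*(-60)) + 26752 = (-2250 - 750*(-45/13) + 1080 - 6*(-45/13)*(-60)) + 26752 = (-2250 + 33750/13 + 1080 - 16200/13) + 26752 = 180 + 26752 = 26932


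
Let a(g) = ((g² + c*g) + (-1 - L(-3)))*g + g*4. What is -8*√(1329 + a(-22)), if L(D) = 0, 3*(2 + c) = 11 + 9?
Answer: -8*I*√64137/3 ≈ -675.34*I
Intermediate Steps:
c = 14/3 (c = -2 + (11 + 9)/3 = -2 + (⅓)*20 = -2 + 20/3 = 14/3 ≈ 4.6667)
a(g) = 4*g + g*(-1 + g² + 14*g/3) (a(g) = ((g² + 14*g/3) + (-1 - 1*0))*g + g*4 = ((g² + 14*g/3) + (-1 + 0))*g + 4*g = ((g² + 14*g/3) - 1)*g + 4*g = (-1 + g² + 14*g/3)*g + 4*g = g*(-1 + g² + 14*g/3) + 4*g = 4*g + g*(-1 + g² + 14*g/3))
-8*√(1329 + a(-22)) = -8*√(1329 + (⅓)*(-22)*(9 + 3*(-22)² + 14*(-22))) = -8*√(1329 + (⅓)*(-22)*(9 + 3*484 - 308)) = -8*√(1329 + (⅓)*(-22)*(9 + 1452 - 308)) = -8*√(1329 + (⅓)*(-22)*1153) = -8*√(1329 - 25366/3) = -8*I*√64137/3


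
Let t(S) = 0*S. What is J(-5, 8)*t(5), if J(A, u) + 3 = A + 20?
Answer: 0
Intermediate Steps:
t(S) = 0
J(A, u) = 17 + A (J(A, u) = -3 + (A + 20) = -3 + (20 + A) = 17 + A)
J(-5, 8)*t(5) = (17 - 5)*0 = 12*0 = 0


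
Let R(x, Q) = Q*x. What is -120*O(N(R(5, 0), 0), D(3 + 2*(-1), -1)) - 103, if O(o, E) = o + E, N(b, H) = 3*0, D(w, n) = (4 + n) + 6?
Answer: -1183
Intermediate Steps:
D(w, n) = 10 + n
N(b, H) = 0
O(o, E) = E + o
-120*O(N(R(5, 0), 0), D(3 + 2*(-1), -1)) - 103 = -120*((10 - 1) + 0) - 103 = -120*(9 + 0) - 103 = -120*9 - 103 = -1080 - 103 = -1183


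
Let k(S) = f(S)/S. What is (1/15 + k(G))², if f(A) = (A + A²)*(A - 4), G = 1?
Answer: 7921/225 ≈ 35.204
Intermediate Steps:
f(A) = (-4 + A)*(A + A²) (f(A) = (A + A²)*(-4 + A) = (-4 + A)*(A + A²))
k(S) = -4 + S² - 3*S (k(S) = (S*(-4 + S² - 3*S))/S = -4 + S² - 3*S)
(1/15 + k(G))² = (1/15 + (-4 + 1² - 3*1))² = (1/15 + (-4 + 1 - 3))² = (1/15 - 6)² = (-89/15)² = 7921/225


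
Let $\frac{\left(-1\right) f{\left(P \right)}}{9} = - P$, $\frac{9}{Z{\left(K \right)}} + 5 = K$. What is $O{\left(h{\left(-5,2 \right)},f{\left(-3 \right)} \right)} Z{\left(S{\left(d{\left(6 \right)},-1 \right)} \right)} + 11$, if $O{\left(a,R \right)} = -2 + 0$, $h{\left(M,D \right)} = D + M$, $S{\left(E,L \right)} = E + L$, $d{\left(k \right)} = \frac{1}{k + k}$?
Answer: $\frac{997}{71} \approx 14.042$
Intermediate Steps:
$d{\left(k \right)} = \frac{1}{2 k}$
$Z{\left(K \right)} = \frac{9}{-5 + K}$
$f{\left(P \right)} = 9 P$ ($f{\left(P \right)} = - 9 \left(- P\right) = 9 P$)
$O{\left(a,R \right)} = -2$
$O{\left(h{\left(-5,2 \right)},f{\left(-3 \right)} \right)} Z{\left(S{\left(d{\left(6 \right)},-1 \right)} \right)} + 11 = - 2 \frac{9}{-5 - \left(1 - \frac{1}{2 \cdot 6}\right)} + 11 = - 2 \frac{9}{-5 + \left(\frac{1}{2} \cdot \frac{1}{6} - 1\right)} + 11 = - 2 \frac{9}{-5 + \left(\frac{1}{12} - 1\right)} + 11 = - 2 \frac{9}{-5 - \frac{11}{12}} + 11 = - 2 \frac{9}{- \frac{71}{12}} + 11 = - 2 \cdot 9 \left(- \frac{12}{71}\right) + 11 = \left(-2\right) \left(- \frac{108}{71}\right) + 11 = \frac{216}{71} + 11 = \frac{997}{71}$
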